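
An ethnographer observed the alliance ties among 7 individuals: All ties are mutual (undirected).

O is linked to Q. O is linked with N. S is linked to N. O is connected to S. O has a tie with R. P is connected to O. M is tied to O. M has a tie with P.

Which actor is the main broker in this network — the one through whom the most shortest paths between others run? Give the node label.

Unnormalized betweenness of each node: M:0, N:0, O:13, P:0, Q:0, R:0, S:0.
O has the largest value, 13, making it the main broker — the node through which the most shortest paths run.

O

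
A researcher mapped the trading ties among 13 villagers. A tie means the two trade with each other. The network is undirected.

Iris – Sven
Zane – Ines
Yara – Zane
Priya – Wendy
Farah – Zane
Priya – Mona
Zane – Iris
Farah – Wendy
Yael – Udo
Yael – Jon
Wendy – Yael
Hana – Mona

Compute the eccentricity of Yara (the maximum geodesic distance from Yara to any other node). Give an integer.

Distances from Yara: Farah:2, Hana:6, Ines:2, Iris:2, Jon:5, Mona:5, Priya:4, Sven:3, Udo:5, Wendy:3, Yael:4, Zane:1.
The largest is 6 (to Hana), so the eccentricity of Yara is 6.

6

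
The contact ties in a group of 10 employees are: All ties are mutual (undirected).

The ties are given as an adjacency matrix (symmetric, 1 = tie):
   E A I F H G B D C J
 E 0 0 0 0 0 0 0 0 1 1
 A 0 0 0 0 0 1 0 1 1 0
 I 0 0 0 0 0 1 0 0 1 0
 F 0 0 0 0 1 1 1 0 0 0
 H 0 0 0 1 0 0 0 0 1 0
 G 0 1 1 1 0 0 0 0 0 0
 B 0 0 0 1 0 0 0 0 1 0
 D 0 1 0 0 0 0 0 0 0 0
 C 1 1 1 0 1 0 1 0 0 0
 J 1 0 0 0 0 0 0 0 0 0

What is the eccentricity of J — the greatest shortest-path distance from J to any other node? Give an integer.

Distances from J: A:3, B:3, C:2, D:4, E:1, F:4, G:4, H:3, I:3.
The largest is 4 (to G, D, and F), so the eccentricity of J is 4.

4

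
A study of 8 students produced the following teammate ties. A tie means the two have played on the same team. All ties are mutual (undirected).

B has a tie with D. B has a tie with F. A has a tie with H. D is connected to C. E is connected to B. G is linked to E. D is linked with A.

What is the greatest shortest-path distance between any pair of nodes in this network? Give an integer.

5

Eccentricity of each node (its greatest distance to any other): A:4, B:3, C:4, D:3, E:4, F:4, G:5, H:5.
The maximum eccentricity is 5, realized for instance by the pair G–H via G – E – B – D – A – H. So the diameter is 5.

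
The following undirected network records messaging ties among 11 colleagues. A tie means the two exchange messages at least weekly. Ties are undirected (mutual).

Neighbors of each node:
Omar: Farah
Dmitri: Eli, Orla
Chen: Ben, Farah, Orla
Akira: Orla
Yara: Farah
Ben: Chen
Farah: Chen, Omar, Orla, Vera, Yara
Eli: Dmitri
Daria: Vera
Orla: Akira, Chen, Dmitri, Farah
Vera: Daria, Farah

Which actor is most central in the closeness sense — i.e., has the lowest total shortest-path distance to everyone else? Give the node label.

Farah

Farness (sum of distances to all others) for each node — Akira:26, Ben:28, Chen:19, Daria:32, Dmitri:24, Eli:33, Farah:16, Omar:25, Orla:17, Vera:23, Yara:25.
The smallest farness is 16, for Farah, so Farah has the highest closeness.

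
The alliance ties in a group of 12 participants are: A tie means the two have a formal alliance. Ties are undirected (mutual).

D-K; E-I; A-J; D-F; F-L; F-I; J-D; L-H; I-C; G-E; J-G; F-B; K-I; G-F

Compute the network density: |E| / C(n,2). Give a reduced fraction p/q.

7/33

There are 14 edges and 12 nodes, so the maximum possible is C(12,2) = 66.
Density = 14/66 = 7/33.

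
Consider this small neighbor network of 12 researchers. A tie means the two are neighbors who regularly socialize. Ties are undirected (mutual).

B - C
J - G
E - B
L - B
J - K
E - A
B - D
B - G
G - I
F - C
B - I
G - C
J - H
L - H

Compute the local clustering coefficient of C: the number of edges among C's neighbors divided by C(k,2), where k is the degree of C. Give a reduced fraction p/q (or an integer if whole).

C's neighbors: B, F, and G (k = 3).
Possible neighbor pairs: C(3,2) = 3. Edges among them: B–G → e = 1.
Clustering(C) = 1/3.

1/3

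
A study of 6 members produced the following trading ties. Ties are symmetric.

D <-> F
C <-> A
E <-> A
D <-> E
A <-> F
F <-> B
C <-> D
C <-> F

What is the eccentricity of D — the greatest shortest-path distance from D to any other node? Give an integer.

2

Distances from D: A:2, B:2, C:1, E:1, F:1.
The largest is 2 (to A and B), so the eccentricity of D is 2.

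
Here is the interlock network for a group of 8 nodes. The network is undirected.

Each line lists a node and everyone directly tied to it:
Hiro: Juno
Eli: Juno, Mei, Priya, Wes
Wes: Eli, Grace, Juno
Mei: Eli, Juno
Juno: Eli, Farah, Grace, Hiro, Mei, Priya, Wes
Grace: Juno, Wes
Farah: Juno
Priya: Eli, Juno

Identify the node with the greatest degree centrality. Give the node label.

Juno

Degrees — Eli:4, Farah:1, Grace:2, Hiro:1, Juno:7, Mei:2, Priya:2, Wes:3.
The maximum is 7, attained only by Juno.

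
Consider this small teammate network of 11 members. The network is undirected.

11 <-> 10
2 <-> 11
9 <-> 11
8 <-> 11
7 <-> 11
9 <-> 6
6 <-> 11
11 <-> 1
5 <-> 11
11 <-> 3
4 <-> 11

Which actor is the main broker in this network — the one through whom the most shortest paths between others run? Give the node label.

11

Unnormalized betweenness of each node: 1:0, 2:0, 3:0, 4:0, 5:0, 6:0, 7:0, 8:0, 9:0, 10:0, 11:44.
11 has the largest value, 44, making it the main broker — the node through which the most shortest paths run.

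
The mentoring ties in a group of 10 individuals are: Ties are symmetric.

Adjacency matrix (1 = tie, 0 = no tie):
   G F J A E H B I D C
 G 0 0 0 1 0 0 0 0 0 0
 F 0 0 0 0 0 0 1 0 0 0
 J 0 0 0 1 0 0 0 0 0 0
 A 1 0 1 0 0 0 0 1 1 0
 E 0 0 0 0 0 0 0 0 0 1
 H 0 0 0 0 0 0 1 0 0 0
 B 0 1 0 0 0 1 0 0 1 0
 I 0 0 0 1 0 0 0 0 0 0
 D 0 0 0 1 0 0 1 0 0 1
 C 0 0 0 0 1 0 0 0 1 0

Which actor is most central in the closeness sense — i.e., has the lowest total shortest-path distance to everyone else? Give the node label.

Farness (sum of distances to all others) for each node — A:17, B:19, C:21, D:15, E:29, F:27, G:25, H:27, I:25, J:25.
The smallest farness is 15, for D, so D has the highest closeness.

D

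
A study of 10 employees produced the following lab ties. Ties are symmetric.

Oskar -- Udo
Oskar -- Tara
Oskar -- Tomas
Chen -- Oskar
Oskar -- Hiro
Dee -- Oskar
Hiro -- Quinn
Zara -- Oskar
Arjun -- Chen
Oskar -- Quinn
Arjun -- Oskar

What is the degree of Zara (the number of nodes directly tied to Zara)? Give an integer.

1

Zara is directly tied to Oskar. That is 1 neighbor, so the degree of Zara is 1.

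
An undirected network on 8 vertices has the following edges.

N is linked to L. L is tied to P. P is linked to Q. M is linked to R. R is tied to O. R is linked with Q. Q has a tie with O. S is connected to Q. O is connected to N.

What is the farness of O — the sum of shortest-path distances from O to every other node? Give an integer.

11

Distances from O: L:2, M:2, N:1, P:2, Q:1, R:1, S:2.
Sum = 2 + 2 + 1 + 2 + 1 + 1 + 2 = 11.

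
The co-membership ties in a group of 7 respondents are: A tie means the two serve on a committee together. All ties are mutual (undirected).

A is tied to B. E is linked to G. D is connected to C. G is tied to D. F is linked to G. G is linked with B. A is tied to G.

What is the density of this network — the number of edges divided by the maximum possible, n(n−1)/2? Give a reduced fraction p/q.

There are 7 edges and 7 nodes, so the maximum possible is C(7,2) = 21.
Density = 7/21 = 1/3.

1/3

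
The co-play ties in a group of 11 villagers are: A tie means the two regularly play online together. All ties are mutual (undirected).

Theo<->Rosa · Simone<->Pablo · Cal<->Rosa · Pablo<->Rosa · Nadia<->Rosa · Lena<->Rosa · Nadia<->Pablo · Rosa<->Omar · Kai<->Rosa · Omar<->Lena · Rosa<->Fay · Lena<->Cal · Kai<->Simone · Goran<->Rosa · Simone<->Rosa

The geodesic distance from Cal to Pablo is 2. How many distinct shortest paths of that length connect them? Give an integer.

The shortest distance is 2, and the only length-2 path is Cal–Rosa–Pablo. So there is exactly 1 shortest path.

1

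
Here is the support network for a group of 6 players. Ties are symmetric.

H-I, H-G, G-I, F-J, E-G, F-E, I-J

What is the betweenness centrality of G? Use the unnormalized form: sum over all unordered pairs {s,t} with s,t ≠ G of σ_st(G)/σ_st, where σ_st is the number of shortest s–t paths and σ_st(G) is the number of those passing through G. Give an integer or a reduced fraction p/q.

5/2

Pairs whose geodesics pass through G — I–E: 1; H–F: 1/2; H–E: 1.
All other pairs contribute 0.
Summing the contributions gives betweenness(G) = 5/2.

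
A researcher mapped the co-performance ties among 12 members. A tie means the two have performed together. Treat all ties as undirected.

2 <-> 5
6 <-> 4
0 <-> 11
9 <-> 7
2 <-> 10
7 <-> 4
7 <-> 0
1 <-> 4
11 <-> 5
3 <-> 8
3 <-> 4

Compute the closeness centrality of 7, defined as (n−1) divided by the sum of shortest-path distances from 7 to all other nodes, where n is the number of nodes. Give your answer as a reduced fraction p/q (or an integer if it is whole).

Distances from 7: 0:1, 1:2, 2:4, 3:2, 4:1, 5:3, 6:2, 8:3, 9:1, 10:5, 11:2. Sum = 26.
n = 12, so closeness = 11/26.

11/26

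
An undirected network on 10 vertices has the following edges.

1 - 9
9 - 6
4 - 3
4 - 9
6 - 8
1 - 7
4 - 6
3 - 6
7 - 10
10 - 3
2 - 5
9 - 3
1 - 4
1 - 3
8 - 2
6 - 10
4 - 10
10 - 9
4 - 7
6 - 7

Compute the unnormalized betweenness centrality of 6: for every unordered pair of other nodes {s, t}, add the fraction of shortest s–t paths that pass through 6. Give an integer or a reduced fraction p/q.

Pairs whose geodesics pass through 6 — 5–9: 1; 5–4: 1; 5–1: 4/4; 5–10: 1; 5–7: 1; 5–3: 1; 8–9: 1; 8–4: 1; 8–1: 4/4; 8–10: 1; 8–7: 1; 8–3: 1; 2–9: 1; 2–4: 1 … (+6 more pairs).
All other pairs contribute 0.
Summing the contributions gives betweenness(6) = 37/2.

37/2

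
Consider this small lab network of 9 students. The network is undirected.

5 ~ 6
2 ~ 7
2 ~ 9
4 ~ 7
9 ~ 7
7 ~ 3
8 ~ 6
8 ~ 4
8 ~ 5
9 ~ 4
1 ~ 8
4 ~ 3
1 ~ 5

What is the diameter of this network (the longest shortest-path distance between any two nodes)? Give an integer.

Eccentricity of each node (its greatest distance to any other): 1:4, 2:4, 3:3, 4:2, 5:4, 6:4, 7:3, 8:3, 9:3.
The maximum eccentricity is 4, realized for instance by the pair 2–6 via 2 – 7 – 4 – 8 – 6. So the diameter is 4.

4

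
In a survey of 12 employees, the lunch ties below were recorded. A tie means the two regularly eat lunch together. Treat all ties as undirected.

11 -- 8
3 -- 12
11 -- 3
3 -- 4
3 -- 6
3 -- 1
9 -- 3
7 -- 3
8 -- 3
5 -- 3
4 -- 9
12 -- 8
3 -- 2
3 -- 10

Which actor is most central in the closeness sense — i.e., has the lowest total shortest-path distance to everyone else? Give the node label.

3

Farness (sum of distances to all others) for each node — 1:21, 2:21, 3:11, 4:20, 5:21, 6:21, 7:21, 8:19, 9:20, 10:21, 11:20, 12:20.
The smallest farness is 11, for 3, so 3 has the highest closeness.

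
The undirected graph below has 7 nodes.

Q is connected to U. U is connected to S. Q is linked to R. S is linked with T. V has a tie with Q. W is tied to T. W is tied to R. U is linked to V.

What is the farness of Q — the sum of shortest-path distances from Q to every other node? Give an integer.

Distances from Q: R:1, S:2, T:3, U:1, V:1, W:2.
Sum = 1 + 2 + 3 + 1 + 1 + 2 = 10.

10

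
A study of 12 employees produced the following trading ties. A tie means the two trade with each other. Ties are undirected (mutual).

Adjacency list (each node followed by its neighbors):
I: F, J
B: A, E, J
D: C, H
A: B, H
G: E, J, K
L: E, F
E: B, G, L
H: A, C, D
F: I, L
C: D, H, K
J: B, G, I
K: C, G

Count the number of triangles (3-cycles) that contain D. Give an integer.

1

D's neighbors: C and H.
Neighbor pairs that are themselves tied: D–C–H. Each forms one triangle with D, for 1 in total.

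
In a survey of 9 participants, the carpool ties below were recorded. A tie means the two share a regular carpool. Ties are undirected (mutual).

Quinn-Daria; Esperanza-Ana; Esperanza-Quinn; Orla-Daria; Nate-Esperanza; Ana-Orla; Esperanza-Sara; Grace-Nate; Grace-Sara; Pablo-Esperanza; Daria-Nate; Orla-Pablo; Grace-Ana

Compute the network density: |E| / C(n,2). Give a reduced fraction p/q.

There are 13 edges and 9 nodes, so the maximum possible is C(9,2) = 36.
Density = 13/36.

13/36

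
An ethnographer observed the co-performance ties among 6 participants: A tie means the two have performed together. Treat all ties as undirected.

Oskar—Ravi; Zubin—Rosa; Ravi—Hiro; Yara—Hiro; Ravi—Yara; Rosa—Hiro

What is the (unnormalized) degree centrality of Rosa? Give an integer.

Rosa is directly tied to Hiro and Zubin. That is 2 neighbors, so the degree of Rosa is 2.

2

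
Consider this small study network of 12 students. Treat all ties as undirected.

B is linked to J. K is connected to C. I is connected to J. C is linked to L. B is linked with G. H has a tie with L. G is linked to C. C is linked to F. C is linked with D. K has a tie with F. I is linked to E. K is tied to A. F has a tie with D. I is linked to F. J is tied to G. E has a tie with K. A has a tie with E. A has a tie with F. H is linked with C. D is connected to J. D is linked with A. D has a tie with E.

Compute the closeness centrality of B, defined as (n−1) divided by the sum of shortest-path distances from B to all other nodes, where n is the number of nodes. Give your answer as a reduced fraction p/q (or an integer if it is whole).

11/26

Distances from B: A:3, C:2, D:2, E:3, F:3, G:1, H:3, I:2, J:1, K:3, L:3. Sum = 26.
n = 12, so closeness = 11/26.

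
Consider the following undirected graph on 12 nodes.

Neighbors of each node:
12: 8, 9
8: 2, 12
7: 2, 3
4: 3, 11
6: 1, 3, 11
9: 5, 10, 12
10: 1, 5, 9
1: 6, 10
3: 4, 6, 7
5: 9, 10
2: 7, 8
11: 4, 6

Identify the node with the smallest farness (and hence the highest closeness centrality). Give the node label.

Farness (sum of distances to all others) for each node — 1:27, 2:31, 3:27, 4:35, 5:34, 6:26, 7:30, 8:32, 9:30, 10:28, 11:34, 12:32.
The smallest farness is 26, for 6, so 6 has the highest closeness.

6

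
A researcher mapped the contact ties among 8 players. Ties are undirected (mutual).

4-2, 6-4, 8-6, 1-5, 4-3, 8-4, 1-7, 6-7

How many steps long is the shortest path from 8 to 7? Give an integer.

2

One shortest route is 8 – 6 – 7, which uses 2 edges, and 8 and 7 are not directly tied, so nothing shorter exists. So d(8,7) = 2.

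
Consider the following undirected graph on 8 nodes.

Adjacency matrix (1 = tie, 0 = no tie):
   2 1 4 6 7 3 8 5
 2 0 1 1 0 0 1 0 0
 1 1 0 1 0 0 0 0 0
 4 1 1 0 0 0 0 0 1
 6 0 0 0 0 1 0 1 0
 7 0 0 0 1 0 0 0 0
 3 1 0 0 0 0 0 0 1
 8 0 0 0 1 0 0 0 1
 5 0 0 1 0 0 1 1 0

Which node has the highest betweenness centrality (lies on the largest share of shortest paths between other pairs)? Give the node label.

5

Unnormalized betweenness of each node: 1:0, 2:3/2, 3:2, 4:6, 5:25/2, 6:6, 7:0, 8:10.
5 has the largest value, 25/2, making it the main broker — the node through which the most shortest paths run.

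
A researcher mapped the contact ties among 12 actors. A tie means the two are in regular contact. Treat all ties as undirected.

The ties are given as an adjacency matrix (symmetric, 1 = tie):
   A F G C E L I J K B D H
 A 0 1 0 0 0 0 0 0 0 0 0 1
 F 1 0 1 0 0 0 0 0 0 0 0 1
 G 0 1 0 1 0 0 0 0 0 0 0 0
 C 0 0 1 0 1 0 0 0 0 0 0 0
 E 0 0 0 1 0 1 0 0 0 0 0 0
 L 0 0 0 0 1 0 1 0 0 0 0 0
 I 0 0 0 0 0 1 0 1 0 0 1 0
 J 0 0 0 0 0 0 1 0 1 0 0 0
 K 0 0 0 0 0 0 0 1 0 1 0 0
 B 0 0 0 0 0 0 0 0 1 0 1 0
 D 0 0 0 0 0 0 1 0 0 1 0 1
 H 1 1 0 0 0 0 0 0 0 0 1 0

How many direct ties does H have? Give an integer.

3

H is directly tied to A, D, and F. That is 3 neighbors, so the degree of H is 3.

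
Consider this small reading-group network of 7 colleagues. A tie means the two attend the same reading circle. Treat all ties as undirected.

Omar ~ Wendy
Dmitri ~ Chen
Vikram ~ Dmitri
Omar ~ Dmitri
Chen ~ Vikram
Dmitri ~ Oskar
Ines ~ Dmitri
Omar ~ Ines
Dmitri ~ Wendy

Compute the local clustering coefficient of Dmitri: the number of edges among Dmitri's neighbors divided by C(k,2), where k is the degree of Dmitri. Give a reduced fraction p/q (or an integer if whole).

Dmitri's neighbors: Chen, Ines, Omar, Oskar, Vikram, and Wendy (k = 6).
Possible neighbor pairs: C(6,2) = 15. Edges among them: Chen–Vikram, Ines–Omar, Omar–Wendy → e = 3.
Clustering(Dmitri) = 3/15 = 1/5.

1/5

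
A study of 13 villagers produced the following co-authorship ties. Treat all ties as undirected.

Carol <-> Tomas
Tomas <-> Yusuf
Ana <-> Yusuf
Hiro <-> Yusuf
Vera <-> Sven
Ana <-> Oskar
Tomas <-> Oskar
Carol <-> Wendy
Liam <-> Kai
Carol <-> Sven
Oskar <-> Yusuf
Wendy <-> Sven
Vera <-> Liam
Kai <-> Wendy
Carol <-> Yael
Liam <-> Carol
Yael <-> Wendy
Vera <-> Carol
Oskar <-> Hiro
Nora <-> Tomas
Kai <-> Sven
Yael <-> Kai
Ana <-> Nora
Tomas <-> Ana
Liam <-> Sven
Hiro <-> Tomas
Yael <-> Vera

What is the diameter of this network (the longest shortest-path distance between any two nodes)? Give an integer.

4

Eccentricity of each node (its greatest distance to any other): Ana:4, Carol:2, Hiro:4, Kai:4, Liam:3, Nora:4, Oskar:4, Sven:3, Tomas:3, Vera:3, Wendy:3, Yael:3, Yusuf:4.
The maximum eccentricity is 4, realized for instance by the pair Oskar–Kai via Oskar – Tomas – Carol – Liam – Kai. So the diameter is 4.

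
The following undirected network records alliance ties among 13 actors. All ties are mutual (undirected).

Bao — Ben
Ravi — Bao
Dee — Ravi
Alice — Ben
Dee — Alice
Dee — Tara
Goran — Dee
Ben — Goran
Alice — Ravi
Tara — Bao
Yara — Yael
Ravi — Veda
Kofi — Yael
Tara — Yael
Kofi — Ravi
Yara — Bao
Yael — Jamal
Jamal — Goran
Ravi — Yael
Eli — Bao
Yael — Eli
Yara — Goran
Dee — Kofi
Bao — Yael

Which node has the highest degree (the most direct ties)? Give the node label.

Yael

Degrees — Alice:3, Bao:6, Ben:3, Dee:5, Eli:2, Goran:4, Jamal:2, Kofi:3, Ravi:6, Tara:3, Veda:1, Yael:7, Yara:3.
The maximum is 7, attained only by Yael.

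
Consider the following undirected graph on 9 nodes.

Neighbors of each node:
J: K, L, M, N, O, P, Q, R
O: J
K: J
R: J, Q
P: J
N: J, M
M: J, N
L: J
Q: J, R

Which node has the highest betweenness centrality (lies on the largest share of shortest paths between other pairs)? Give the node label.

Unnormalized betweenness of each node: J:26, K:0, L:0, M:0, N:0, O:0, P:0, Q:0, R:0.
J has the largest value, 26, making it the main broker — the node through which the most shortest paths run.

J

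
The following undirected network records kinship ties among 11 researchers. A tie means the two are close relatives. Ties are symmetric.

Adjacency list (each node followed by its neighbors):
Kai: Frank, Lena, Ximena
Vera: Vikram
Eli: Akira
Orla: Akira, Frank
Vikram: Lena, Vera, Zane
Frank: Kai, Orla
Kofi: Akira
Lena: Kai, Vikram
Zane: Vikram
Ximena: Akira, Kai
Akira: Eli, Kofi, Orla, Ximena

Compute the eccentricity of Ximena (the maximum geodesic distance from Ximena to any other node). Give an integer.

4

Distances from Ximena: Akira:1, Eli:2, Frank:2, Kai:1, Kofi:2, Lena:2, Orla:2, Vera:4, Vikram:3, Zane:4.
The largest is 4 (to Zane and Vera), so the eccentricity of Ximena is 4.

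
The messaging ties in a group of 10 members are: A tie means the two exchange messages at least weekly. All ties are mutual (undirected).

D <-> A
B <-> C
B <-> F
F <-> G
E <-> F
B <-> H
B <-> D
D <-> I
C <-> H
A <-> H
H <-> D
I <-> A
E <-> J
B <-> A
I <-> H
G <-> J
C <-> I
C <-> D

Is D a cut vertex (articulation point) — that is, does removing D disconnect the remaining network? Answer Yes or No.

Even without D, every remaining node can still reach every other (the residual graph is connected), so D is not a cut vertex.

No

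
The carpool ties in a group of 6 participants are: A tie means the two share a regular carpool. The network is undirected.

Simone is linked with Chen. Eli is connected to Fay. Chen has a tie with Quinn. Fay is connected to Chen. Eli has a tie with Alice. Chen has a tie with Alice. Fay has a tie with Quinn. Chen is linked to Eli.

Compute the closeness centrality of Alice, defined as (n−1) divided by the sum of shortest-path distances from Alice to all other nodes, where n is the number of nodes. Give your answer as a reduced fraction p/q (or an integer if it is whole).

Distances from Alice: Chen:1, Eli:1, Fay:2, Quinn:2, Simone:2. Sum = 8.
n = 6, so closeness = 5/8.

5/8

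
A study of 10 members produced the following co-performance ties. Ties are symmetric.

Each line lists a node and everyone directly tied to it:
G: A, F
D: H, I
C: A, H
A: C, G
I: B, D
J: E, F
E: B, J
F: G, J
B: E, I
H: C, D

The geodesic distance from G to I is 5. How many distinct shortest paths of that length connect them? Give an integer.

The shortest distance is 5. The length-5 paths are: G–A–C–H–D–I; G–F–J–E–B–I.
That gives 2 distinct shortest paths.

2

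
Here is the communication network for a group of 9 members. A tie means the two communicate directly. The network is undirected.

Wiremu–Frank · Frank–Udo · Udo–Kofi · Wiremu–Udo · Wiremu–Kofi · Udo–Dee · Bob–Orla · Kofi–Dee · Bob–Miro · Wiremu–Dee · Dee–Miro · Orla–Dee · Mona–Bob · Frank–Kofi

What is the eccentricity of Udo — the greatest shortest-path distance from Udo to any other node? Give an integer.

4

Distances from Udo: Bob:3, Dee:1, Frank:1, Kofi:1, Miro:2, Mona:4, Orla:2, Wiremu:1.
The largest is 4 (to Mona), so the eccentricity of Udo is 4.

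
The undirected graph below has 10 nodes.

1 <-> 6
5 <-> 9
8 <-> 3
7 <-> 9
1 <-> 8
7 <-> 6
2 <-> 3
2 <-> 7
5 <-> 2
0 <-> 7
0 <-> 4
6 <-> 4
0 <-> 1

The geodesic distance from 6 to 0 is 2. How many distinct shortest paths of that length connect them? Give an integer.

The shortest distance is 2. The length-2 paths are: 6–7–0; 6–4–0; 6–1–0.
That gives 3 distinct shortest paths.

3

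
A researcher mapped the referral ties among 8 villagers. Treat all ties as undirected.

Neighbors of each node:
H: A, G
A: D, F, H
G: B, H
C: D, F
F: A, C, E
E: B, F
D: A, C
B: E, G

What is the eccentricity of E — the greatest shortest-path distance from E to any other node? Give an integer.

Distances from E: A:2, B:1, C:2, D:3, F:1, G:2, H:3.
The largest is 3 (to D and H), so the eccentricity of E is 3.

3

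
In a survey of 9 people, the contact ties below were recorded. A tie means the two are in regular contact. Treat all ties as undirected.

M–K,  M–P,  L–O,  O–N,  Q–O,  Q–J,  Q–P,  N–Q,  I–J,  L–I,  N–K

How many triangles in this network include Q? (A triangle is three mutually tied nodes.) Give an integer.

1

Q's neighbors: J, N, O, and P.
Neighbor pairs that are themselves tied: Q–N–O. Each forms one triangle with Q, for 1 in total.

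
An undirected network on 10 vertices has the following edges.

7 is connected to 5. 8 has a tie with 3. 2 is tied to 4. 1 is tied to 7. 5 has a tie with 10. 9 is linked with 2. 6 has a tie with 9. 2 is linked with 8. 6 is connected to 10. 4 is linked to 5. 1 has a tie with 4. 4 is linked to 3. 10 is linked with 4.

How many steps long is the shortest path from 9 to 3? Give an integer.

3

One shortest route is 9 – 2 – 4 – 3, which uses 3 edges, and at distance 2 from 9 we only reach {4, 8, 10}, which does not include 3. So d(9,3) = 3.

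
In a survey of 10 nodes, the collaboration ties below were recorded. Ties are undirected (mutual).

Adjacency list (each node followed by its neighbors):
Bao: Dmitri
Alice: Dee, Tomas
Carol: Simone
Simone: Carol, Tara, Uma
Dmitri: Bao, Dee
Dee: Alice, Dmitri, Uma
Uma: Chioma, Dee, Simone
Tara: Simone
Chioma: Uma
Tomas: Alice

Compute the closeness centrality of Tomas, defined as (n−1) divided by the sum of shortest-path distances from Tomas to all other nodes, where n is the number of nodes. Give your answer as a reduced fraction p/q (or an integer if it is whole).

Distances from Tomas: Alice:1, Bao:4, Carol:5, Chioma:4, Dee:2, Dmitri:3, Simone:4, Tara:5, Uma:3. Sum = 31.
n = 10, so closeness = 9/31.

9/31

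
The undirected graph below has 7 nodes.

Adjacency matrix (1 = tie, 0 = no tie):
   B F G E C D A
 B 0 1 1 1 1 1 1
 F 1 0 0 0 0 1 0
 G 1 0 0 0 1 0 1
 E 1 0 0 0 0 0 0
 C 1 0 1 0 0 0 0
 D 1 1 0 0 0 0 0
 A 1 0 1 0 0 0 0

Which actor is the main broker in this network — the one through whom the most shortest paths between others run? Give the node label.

Unnormalized betweenness of each node: A:0, B:23/2, C:0, D:0, E:0, F:0, G:1/2.
B has the largest value, 23/2, making it the main broker — the node through which the most shortest paths run.

B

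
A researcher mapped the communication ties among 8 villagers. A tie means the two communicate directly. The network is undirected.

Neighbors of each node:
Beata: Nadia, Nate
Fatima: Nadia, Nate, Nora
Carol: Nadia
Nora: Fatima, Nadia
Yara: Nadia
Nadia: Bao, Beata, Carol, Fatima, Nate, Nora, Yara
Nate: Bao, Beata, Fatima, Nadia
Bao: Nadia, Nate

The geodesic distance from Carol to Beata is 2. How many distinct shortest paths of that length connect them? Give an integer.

1

The shortest distance is 2, and the only length-2 path is Carol–Nadia–Beata. So there is exactly 1 shortest path.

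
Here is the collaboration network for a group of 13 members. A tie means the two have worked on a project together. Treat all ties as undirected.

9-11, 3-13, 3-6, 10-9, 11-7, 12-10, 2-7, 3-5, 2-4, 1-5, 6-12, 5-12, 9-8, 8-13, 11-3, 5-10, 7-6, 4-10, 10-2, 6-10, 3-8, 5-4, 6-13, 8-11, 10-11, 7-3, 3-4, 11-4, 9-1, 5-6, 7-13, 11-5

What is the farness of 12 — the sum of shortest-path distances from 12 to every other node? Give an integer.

22

Distances from 12: 1:2, 2:2, 3:2, 4:2, 5:1, 6:1, 7:2, 8:3, 9:2, 10:1, 11:2, 13:2.
Sum = 2 + 2 + 2 + 2 + 1 + 1 + 2 + 3 + 2 + 1 + 2 + 2 = 22.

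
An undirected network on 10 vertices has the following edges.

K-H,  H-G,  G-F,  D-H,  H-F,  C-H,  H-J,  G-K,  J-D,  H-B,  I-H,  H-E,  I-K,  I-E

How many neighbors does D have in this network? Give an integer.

D is directly tied to H and J. That is 2 neighbors, so the degree of D is 2.

2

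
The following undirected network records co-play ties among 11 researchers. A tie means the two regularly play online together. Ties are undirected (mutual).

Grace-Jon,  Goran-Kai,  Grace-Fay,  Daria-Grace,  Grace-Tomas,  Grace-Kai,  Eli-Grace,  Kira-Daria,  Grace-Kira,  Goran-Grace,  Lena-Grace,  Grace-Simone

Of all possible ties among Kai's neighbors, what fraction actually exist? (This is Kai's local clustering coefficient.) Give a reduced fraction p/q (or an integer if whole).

1

Kai's neighbors: Goran and Grace (k = 2).
Possible neighbor pairs: C(2,2) = 1. Edges among them: Goran–Grace → e = 1.
Clustering(Kai) = 1/1.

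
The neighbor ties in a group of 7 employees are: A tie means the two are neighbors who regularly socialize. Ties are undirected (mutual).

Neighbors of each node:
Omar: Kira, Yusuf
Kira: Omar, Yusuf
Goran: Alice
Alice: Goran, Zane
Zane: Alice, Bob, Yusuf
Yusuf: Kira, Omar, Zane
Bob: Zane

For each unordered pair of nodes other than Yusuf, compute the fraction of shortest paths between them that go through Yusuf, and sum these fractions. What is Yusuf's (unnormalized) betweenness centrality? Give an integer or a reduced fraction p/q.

8

Pairs whose geodesics pass through Yusuf — Bob–Kira: 1; Bob–Omar: 1; Goran–Kira: 1; Goran–Omar: 1; Kira–Alice: 1; Kira–Zane: 1; Omar–Alice: 1; Omar–Zane: 1.
All other pairs contribute 0.
Summing the contributions gives betweenness(Yusuf) = 8.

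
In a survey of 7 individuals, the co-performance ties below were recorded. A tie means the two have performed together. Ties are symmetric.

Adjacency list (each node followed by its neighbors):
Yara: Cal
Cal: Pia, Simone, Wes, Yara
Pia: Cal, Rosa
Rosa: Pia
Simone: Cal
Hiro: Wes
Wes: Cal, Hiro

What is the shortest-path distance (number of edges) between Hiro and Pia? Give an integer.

One shortest route is Hiro – Wes – Cal – Pia, which uses 3 edges, and at distance 2 from Hiro we only reach {Cal}, which does not include Pia. So d(Hiro,Pia) = 3.

3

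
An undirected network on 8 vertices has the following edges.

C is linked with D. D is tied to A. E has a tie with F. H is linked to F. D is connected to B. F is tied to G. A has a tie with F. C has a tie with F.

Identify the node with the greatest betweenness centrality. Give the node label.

Unnormalized betweenness of each node: A:4, B:0, C:4, D:13/2, E:0, F:31/2, G:0, H:0.
F has the largest value, 31/2, making it the main broker — the node through which the most shortest paths run.

F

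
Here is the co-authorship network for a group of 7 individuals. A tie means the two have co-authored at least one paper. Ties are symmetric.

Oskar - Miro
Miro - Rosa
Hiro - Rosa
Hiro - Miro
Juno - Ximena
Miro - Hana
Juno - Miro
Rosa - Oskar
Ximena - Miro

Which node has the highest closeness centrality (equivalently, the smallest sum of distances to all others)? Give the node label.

Farness (sum of distances to all others) for each node — Hana:11, Hiro:10, Juno:10, Miro:6, Oskar:10, Rosa:9, Ximena:10.
The smallest farness is 6, for Miro, so Miro has the highest closeness.

Miro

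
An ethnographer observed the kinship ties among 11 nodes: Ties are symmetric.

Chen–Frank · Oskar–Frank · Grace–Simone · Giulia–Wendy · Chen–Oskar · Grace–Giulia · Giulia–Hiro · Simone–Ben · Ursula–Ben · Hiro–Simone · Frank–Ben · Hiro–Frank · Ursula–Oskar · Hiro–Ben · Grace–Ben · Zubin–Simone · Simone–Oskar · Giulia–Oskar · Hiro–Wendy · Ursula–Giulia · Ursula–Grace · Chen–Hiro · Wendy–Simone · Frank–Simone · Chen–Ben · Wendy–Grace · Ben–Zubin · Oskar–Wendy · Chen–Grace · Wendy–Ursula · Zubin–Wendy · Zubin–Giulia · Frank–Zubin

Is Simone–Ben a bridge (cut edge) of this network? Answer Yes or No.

Even without that edge, Simone still reaches Ben via Simone – Frank – Ben, so the network stays connected. Not a bridge.

No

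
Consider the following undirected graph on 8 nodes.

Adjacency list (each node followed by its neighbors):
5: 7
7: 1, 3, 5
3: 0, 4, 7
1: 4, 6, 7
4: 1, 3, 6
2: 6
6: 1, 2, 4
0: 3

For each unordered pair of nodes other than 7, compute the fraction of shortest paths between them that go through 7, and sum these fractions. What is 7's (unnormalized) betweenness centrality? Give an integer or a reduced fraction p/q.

Pairs whose geodesics pass through 7 — 4–5: 2/2; 3–5: 1; 3–1: 1/2; 5–1: 1; 5–6: 1; 5–0: 1; 5–2: 1; 1–0: 1/2.
All other pairs contribute 0.
Summing the contributions gives betweenness(7) = 7.

7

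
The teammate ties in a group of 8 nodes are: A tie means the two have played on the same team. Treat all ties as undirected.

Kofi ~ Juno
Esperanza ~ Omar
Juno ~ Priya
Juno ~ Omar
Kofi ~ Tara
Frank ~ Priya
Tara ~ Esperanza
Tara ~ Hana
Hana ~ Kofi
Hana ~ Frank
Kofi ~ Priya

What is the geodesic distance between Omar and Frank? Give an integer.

3

One shortest route is Omar – Juno – Priya – Frank, which uses 3 edges, and at distance 2 from Omar we only reach {Kofi, Priya, Tara}, which does not include Frank. So d(Omar,Frank) = 3.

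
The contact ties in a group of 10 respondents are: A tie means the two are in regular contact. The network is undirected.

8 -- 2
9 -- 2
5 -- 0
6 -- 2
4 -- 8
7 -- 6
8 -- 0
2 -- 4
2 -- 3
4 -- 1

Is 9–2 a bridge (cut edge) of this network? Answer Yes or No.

Yes

Without the 9–2 edge there is no alternate route between 9 and 2, so the network disconnects. It is a bridge.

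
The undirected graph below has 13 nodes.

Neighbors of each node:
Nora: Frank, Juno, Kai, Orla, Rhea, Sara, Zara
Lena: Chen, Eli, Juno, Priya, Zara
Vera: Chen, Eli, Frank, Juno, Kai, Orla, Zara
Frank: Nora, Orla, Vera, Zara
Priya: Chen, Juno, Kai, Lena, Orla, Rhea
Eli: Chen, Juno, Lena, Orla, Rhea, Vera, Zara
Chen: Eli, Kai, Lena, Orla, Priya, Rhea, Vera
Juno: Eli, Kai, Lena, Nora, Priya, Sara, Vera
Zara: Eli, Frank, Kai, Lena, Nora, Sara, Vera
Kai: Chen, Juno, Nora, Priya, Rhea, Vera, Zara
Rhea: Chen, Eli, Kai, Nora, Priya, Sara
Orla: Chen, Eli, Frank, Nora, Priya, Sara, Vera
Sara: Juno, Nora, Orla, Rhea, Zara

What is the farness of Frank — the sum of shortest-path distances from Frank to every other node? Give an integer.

20

Distances from Frank: Chen:2, Eli:2, Juno:2, Kai:2, Lena:2, Nora:1, Orla:1, Priya:2, Rhea:2, Sara:2, Vera:1, Zara:1.
Sum = 2 + 2 + 2 + 2 + 2 + 1 + 1 + 2 + 2 + 2 + 1 + 1 = 20.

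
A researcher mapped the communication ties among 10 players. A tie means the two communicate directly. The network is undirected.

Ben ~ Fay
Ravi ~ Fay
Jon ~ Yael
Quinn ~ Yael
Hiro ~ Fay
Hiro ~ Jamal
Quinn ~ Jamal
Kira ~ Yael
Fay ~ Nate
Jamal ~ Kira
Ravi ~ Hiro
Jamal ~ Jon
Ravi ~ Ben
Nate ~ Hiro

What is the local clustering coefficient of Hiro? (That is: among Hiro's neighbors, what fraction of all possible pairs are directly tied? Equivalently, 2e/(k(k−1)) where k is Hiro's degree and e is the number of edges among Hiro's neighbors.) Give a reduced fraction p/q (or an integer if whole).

1/3

Hiro's neighbors: Fay, Jamal, Nate, and Ravi (k = 4).
Possible neighbor pairs: C(4,2) = 6. Edges among them: Fay–Nate, Fay–Ravi → e = 2.
Clustering(Hiro) = 2/6 = 1/3.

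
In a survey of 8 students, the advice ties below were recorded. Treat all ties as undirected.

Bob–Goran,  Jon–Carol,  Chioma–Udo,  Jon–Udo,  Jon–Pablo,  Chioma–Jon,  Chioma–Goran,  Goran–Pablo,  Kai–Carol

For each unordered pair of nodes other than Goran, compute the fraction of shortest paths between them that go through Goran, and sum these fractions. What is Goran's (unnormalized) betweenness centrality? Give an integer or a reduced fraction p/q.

13/2

Pairs whose geodesics pass through Goran — Pablo–Bob: 1; Pablo–Chioma: 1/2; Kai–Bob: 2/2; Udo–Bob: 1; Bob–Chioma: 1; Bob–Carol: 2/2; Bob–Jon: 2/2.
All other pairs contribute 0.
Summing the contributions gives betweenness(Goran) = 13/2.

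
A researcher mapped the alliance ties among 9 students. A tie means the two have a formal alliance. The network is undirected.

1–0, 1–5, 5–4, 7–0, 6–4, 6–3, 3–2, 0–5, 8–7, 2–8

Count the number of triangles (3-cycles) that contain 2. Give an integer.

2's neighbors are 3 and 8, but none of them are tied to each other, so no triangle contains 2.

0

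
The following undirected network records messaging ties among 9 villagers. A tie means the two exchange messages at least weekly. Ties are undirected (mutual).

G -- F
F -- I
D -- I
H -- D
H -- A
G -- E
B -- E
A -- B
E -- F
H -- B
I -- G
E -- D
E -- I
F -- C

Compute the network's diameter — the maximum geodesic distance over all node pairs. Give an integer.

Eccentricity of each node (its greatest distance to any other): A:4, B:3, C:4, D:3, E:2, F:3, G:3, H:4, I:3.
The maximum eccentricity is 4, realized for instance by the pair C–H via C – F – I – D – H. So the diameter is 4.

4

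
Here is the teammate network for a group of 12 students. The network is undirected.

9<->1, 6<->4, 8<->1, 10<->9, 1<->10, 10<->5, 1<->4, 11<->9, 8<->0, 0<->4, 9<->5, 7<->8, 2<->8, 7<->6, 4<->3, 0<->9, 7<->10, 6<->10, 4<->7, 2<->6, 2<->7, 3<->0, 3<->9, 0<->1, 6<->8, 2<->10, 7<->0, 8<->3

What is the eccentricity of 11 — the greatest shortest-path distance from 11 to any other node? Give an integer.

Distances from 11: 0:2, 1:2, 2:3, 3:2, 4:3, 5:2, 6:3, 7:3, 8:3, 9:1, 10:2.
The largest is 3 (to 4, 7, 8, 6, and 2), so the eccentricity of 11 is 3.

3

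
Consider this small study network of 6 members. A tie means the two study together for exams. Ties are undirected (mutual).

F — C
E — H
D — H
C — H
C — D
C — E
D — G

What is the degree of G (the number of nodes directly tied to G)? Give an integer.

G is directly tied to D. That is 1 neighbor, so the degree of G is 1.

1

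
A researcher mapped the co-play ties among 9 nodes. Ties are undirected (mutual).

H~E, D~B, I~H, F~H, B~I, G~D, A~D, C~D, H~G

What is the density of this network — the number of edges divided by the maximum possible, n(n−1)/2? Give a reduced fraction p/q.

1/4

There are 9 edges and 9 nodes, so the maximum possible is C(9,2) = 36.
Density = 9/36 = 1/4.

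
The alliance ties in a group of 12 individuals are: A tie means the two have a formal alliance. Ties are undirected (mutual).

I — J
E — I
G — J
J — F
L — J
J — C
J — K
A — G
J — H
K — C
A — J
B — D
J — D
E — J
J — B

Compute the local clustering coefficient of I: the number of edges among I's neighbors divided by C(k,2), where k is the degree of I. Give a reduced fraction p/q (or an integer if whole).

1

I's neighbors: E and J (k = 2).
Possible neighbor pairs: C(2,2) = 1. Edges among them: E–J → e = 1.
Clustering(I) = 1/1.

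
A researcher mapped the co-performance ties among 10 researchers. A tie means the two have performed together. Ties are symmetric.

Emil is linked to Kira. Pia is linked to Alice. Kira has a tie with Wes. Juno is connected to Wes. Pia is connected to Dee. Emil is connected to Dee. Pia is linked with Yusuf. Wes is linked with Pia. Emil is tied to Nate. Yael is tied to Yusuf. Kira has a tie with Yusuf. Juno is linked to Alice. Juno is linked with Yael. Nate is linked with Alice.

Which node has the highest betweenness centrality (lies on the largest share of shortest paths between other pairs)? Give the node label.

Pia

Unnormalized betweenness of each node: Alice:17/3, Dee:1, Emil:49/12, Juno:49/12, Kira:29/6, Nate:7/4, Pia:25/3, Wes:7/2, Yael:1, Yusuf:19/4.
Pia has the largest value, 25/3, making it the main broker — the node through which the most shortest paths run.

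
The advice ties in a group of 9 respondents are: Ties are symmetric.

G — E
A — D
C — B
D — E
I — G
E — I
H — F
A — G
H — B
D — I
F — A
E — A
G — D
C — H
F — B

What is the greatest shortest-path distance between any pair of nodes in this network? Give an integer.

Eccentricity of each node (its greatest distance to any other): A:3, B:4, C:5, D:4, E:4, F:3, G:4, H:4, I:5.
The maximum eccentricity is 5, realized for instance by the pair I–C via I – G – A – F – B – C. So the diameter is 5.

5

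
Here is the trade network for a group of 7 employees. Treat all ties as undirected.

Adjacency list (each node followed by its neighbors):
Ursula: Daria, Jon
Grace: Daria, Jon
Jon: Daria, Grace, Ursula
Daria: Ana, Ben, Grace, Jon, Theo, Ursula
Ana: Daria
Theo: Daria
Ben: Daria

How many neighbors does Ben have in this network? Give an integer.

1

Ben is directly tied to Daria. That is 1 neighbor, so the degree of Ben is 1.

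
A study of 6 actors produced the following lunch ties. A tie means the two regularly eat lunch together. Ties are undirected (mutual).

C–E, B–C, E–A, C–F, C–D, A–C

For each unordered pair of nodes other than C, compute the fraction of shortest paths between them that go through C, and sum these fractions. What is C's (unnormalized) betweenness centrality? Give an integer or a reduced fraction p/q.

Pairs whose geodesics pass through C — E–D: 1; E–B: 1; E–F: 1; A–D: 1; A–B: 1; A–F: 1; D–B: 1; D–F: 1; B–F: 1.
All other pairs contribute 0.
Summing the contributions gives betweenness(C) = 9.

9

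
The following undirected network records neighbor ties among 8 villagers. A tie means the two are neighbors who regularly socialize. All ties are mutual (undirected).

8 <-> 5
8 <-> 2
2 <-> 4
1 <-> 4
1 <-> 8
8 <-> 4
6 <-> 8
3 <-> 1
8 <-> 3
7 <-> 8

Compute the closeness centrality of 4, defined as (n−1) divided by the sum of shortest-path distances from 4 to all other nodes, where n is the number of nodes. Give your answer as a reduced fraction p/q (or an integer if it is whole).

Distances from 4: 1:1, 2:1, 3:2, 5:2, 6:2, 7:2, 8:1. Sum = 11.
n = 8, so closeness = 7/11.

7/11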